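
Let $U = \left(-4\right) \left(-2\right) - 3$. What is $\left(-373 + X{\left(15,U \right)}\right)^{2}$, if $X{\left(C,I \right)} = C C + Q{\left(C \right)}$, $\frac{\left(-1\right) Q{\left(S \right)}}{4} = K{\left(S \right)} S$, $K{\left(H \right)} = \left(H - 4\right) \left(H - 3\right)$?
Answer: $65092624$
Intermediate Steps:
$K{\left(H \right)} = \left(-4 + H\right) \left(-3 + H\right)$
$Q{\left(S \right)} = - 4 S \left(12 + S^{2} - 7 S\right)$ ($Q{\left(S \right)} = - 4 \left(12 + S^{2} - 7 S\right) S = - 4 S \left(12 + S^{2} - 7 S\right)$)
$U = 5$ ($U = 8 - 3 = 5$)
$X{\left(C,I \right)} = C^{2} + 4 C \left(-12 - C^{2} + 7 C\right)$ ($X{\left(C,I \right)} = C C + 4 C \left(-12 - C^{2} + 7 C\right) = C^{2} + 4 C \left(-12 - C^{2} + 7 C\right)$)
$\left(-373 + X{\left(15,U \right)}\right)^{2} = \left(-373 + 15 \left(-48 - 4 \cdot 15^{2} + 29 \cdot 15\right)\right)^{2} = \left(-373 + 15 \left(-48 - 900 + 435\right)\right)^{2} = \left(-373 + 15 \left(-513\right)\right)^{2} = \left(-373 - 7695\right)^{2} = \left(-8068\right)^{2} = 65092624$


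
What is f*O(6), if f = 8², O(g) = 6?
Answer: 384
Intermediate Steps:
f = 64
f*O(6) = 64*6 = 384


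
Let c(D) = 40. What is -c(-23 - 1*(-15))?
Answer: -40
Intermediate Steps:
-c(-23 - 1*(-15)) = -1*40 = -40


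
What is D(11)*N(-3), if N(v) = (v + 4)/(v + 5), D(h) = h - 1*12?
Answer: -½ ≈ -0.50000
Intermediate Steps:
D(h) = -12 + h (D(h) = h - 12 = -12 + h)
N(v) = (4 + v)/(5 + v)
D(11)*N(-3) = (-12 + 11)*((4 - 3)/(5 - 3)) = -1/2 = -1*½ = -½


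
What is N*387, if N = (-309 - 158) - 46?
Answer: -198531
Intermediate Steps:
N = -513 (N = -467 - 46 = -513)
N*387 = -513*387 = -198531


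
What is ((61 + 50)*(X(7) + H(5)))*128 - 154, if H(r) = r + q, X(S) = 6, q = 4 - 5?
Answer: 141926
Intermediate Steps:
q = -1
H(r) = -1 + r (H(r) = r - 1 = -1 + r)
((61 + 50)*(X(7) + H(5)))*128 - 154 = ((61 + 50)*(6 + (-1 + 5)))*128 - 154 = (111*(6 + 4))*128 - 154 = (111*10)*128 - 154 = 1110*128 - 154 = 142080 - 154 = 141926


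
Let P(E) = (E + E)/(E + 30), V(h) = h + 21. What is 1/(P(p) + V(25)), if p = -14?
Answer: 4/177 ≈ 0.022599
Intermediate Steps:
V(h) = 21 + h
P(E) = 2*E/(30 + E) (P(E) = (2*E)/(30 + E) = 2*E/(30 + E))
1/(P(p) + V(25)) = 1/(2*(-14)/(30 - 14) + (21 + 25)) = 1/(2*(-14)/16 + 46) = 1/(2*(-14)*(1/16) + 46) = 1/(-7/4 + 46) = 1/(177/4) = 4/177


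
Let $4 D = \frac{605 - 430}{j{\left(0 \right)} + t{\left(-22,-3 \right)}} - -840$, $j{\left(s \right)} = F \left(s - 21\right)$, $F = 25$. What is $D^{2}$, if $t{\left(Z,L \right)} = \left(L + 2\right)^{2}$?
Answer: $\frac{193586800225}{4393216} \approx 44065.0$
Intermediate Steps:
$j{\left(s \right)} = -525 + 25 s$ ($j{\left(s \right)} = 25 \left(s - 21\right) = 25 \left(-21 + s\right) = -525 + 25 s$)
$t{\left(Z,L \right)} = \left(2 + L\right)^{2}$
$D = \frac{439985}{2096}$ ($D = \frac{\frac{605 - 430}{\left(-525 + 25 \cdot 0\right) + \left(2 - 3\right)^{2}} - -840}{4} = \frac{\frac{175}{\left(-525 + 0\right) + \left(-1\right)^{2}} + 840}{4} = \frac{\frac{175}{-525 + 1} + 840}{4} = \frac{\frac{175}{-524} + 840}{4} = \frac{175 \left(- \frac{1}{524}\right) + 840}{4} = \frac{- \frac{175}{524} + 840}{4} = \frac{1}{4} \cdot \frac{439985}{524} = \frac{439985}{2096} \approx 209.92$)
$D^{2} = \left(\frac{439985}{2096}\right)^{2} = \frac{193586800225}{4393216}$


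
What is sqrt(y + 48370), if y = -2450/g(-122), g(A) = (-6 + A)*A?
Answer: sqrt(46075951670)/976 ≈ 219.93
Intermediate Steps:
g(A) = A*(-6 + A)
y = -1225/7808 (y = -2450*(-1/(122*(-6 - 122))) = -2450/((-122*(-128))) = -2450/15616 = -2450*1/15616 = -1225/7808 ≈ -0.15689)
sqrt(y + 48370) = sqrt(-1225/7808 + 48370) = sqrt(377671735/7808) = sqrt(46075951670)/976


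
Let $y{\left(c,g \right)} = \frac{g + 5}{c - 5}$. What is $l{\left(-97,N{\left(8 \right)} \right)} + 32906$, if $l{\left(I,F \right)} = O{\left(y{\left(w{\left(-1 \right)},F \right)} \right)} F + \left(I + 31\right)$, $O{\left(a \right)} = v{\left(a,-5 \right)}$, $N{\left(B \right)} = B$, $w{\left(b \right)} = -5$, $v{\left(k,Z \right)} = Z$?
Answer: $32800$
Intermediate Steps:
$y{\left(c,g \right)} = \frac{5 + g}{-5 + c}$
$O{\left(a \right)} = -5$
$l{\left(I,F \right)} = 31 + I - 5 F$ ($l{\left(I,F \right)} = - 5 F + \left(I + 31\right) = - 5 F + \left(31 + I\right) = 31 + I - 5 F$)
$l{\left(-97,N{\left(8 \right)} \right)} + 32906 = \left(31 - 97 - 40\right) + 32906 = -106 + 32906 = 32800$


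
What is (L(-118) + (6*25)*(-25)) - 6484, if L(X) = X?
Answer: -10352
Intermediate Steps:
(L(-118) + (6*25)*(-25)) - 6484 = (-118 + (6*25)*(-25)) - 6484 = (-118 + 150*(-25)) - 6484 = (-118 - 3750) - 6484 = -3868 - 6484 = -10352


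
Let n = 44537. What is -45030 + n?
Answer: -493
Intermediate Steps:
-45030 + n = -45030 + 44537 = -493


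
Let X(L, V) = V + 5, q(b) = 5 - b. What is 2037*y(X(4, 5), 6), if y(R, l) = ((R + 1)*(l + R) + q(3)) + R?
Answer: 382956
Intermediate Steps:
X(L, V) = 5 + V
y(R, l) = 2 + R + (1 + R)*(R + l) (y(R, l) = ((R + 1)*(l + R) + (5 - 1*3)) + R = ((1 + R)*(R + l) + (5 - 3)) + R = ((1 + R)*(R + l) + 2) + R = (2 + (1 + R)*(R + l)) + R = 2 + R + (1 + R)*(R + l))
2037*y(X(4, 5), 6) = 2037*(2 + 6 + (5 + 5)**2 + 2*(5 + 5) + (5 + 5)*6) = 2037*(2 + 6 + 10**2 + 2*10 + 10*6) = 2037*(2 + 6 + 100 + 20 + 60) = 2037*188 = 382956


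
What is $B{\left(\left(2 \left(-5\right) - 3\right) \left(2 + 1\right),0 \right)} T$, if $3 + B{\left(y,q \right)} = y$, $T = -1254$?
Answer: $52668$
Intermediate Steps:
$B{\left(y,q \right)} = -3 + y$
$B{\left(\left(2 \left(-5\right) - 3\right) \left(2 + 1\right),0 \right)} T = \left(-3 + \left(2 \left(-5\right) - 3\right) \left(2 + 1\right)\right) \left(-1254\right) = \left(-3 + \left(-10 - 3\right) 3\right) \left(-1254\right) = \left(-3 - 39\right) \left(-1254\right) = \left(-42\right) \left(-1254\right) = 52668$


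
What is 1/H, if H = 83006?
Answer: 1/83006 ≈ 1.2047e-5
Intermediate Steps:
1/H = 1/83006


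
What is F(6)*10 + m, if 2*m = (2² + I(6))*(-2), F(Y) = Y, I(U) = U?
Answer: 50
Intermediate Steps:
m = -10 (m = ((2² + 6)*(-2))/2 = ((4 + 6)*(-2))/2 = (10*(-2))/2 = (½)*(-20) = -10)
F(6)*10 + m = 6*10 - 10 = 60 - 10 = 50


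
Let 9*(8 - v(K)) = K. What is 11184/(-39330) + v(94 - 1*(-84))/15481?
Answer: -86801362/304433865 ≈ -0.28512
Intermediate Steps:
v(K) = 8 - K/9
11184/(-39330) + v(94 - 1*(-84))/15481 = 11184/(-39330) + (8 - (94 - 1*(-84))/9)/15481 = 11184*(-1/39330) + (8 - (94 + 84)/9)*(1/15481) = -1864/6555 + (8 - ⅑*178)*(1/15481) = -1864/6555 + (8 - 178/9)*(1/15481) = -1864/6555 - 106/9*1/15481 = -1864/6555 - 106/139329 = -86801362/304433865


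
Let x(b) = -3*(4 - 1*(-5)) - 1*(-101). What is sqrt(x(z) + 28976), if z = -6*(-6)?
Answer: 5*sqrt(1162) ≈ 170.44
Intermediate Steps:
z = 36 (z = -1*(-36) = 36)
x(b) = 74 (x(b) = -3*(4 + 5) + 101 = -3*9 + 101 = -27 + 101 = 74)
sqrt(x(z) + 28976) = sqrt(74 + 28976) = sqrt(29050) = 5*sqrt(1162)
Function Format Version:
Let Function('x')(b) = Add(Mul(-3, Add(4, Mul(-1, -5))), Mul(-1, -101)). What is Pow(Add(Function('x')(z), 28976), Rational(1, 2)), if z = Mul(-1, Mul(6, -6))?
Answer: Mul(5, Pow(1162, Rational(1, 2))) ≈ 170.44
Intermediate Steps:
z = 36 (z = Mul(-1, -36) = 36)
Function('x')(b) = 74 (Function('x')(b) = Add(Mul(-3, Add(4, 5)), 101) = Add(Mul(-3, 9), 101) = Add(-27, 101) = 74)
Pow(Add(Function('x')(z), 28976), Rational(1, 2)) = Pow(Add(74, 28976), Rational(1, 2)) = Pow(29050, Rational(1, 2)) = Mul(5, Pow(1162, Rational(1, 2)))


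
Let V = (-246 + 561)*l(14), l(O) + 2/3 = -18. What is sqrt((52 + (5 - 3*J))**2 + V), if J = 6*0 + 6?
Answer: I*sqrt(4359) ≈ 66.023*I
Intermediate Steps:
l(O) = -56/3 (l(O) = -2/3 - 18 = -56/3)
J = 6 (J = 0 + 6 = 6)
V = -5880 (V = (-246 + 561)*(-56/3) = 315*(-56/3) = -5880)
sqrt((52 + (5 - 3*J))**2 + V) = sqrt((52 + (5 - 3*6))**2 - 5880) = sqrt((52 + (5 - 18))**2 - 5880) = sqrt((52 - 13)**2 - 5880) = sqrt(39**2 - 5880) = sqrt(1521 - 5880) = sqrt(-4359) = I*sqrt(4359)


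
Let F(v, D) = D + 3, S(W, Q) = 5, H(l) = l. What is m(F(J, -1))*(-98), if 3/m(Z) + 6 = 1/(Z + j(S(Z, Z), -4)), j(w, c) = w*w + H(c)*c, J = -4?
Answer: 12642/257 ≈ 49.191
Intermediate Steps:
j(w, c) = c² + w² (j(w, c) = w*w + c*c = w² + c² = c² + w²)
F(v, D) = 3 + D
m(Z) = 3/(-6 + 1/(41 + Z)) (m(Z) = 3/(-6 + 1/(Z + ((-4)² + 5²))) = 3/(-6 + 1/(Z + (16 + 25))) = 3/(-6 + 1/(Z + 41)) = 3/(-6 + 1/(41 + Z)))
m(F(J, -1))*(-98) = (3*(-41 - (3 - 1))/(245 + 6*(3 - 1)))*(-98) = (3*(-41 - 1*2)/(245 + 6*2))*(-98) = (3*(-41 - 2)/(245 + 12))*(-98) = (3*(-43)/257)*(-98) = (3*(1/257)*(-43))*(-98) = -129/257*(-98) = 12642/257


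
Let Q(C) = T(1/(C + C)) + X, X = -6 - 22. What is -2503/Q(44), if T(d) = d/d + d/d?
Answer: 2503/26 ≈ 96.269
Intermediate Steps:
X = -28
T(d) = 2 (T(d) = 1 + 1 = 2)
Q(C) = -26 (Q(C) = 2 - 28 = -26)
-2503/Q(44) = -2503/(-26) = -2503*(-1/26) = 2503/26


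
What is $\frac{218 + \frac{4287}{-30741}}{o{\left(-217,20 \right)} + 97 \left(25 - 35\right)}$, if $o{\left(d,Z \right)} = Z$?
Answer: $- \frac{2232417}{9734650} \approx -0.22933$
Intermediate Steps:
$\frac{218 + \frac{4287}{-30741}}{o{\left(-217,20 \right)} + 97 \left(25 - 35\right)} = \frac{218 + \frac{4287}{-30741}}{20 + 97 \left(25 - 35\right)} = \frac{218 + 4287 \left(- \frac{1}{30741}\right)}{20 + 97 \left(-10\right)} = \frac{218 - \frac{1429}{10247}}{20 - 970} = \frac{2232417}{10247 \left(-950\right)} = \frac{2232417}{10247} \left(- \frac{1}{950}\right) = - \frac{2232417}{9734650}$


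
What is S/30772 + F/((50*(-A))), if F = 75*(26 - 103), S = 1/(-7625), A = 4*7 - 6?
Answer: 307960406/58659125 ≈ 5.2500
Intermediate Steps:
A = 22 (A = 28 - 6 = 22)
S = -1/7625 ≈ -0.00013115
F = -5775 (F = 75*(-77) = -5775)
S/30772 + F/((50*(-A))) = -1/7625/30772 - 5775/(50*(-1*22)) = -1/7625*1/30772 - 5775/(50*(-22)) = -1/234636500 - 5775/(-1100) = -1/234636500 - 5775*(-1/1100) = -1/234636500 + 21/4 = 307960406/58659125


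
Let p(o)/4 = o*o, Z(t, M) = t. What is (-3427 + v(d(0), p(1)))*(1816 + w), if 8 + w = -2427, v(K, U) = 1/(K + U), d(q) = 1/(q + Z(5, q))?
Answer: 44544478/21 ≈ 2.1212e+6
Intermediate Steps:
p(o) = 4*o² (p(o) = 4*(o*o) = 4*o²)
d(q) = 1/(5 + q) (d(q) = 1/(q + 5) = 1/(5 + q))
w = -2435 (w = -8 - 2427 = -2435)
(-3427 + v(d(0), p(1)))*(1816 + w) = (-3427 + 1/(1/(5 + 0) + 4*1²))*(1816 - 2435) = (-3427 + 1/(1/5 + 4*1))*(-619) = (-3427 + 1/(⅕ + 4))*(-619) = (-3427 + 1/(21/5))*(-619) = (-3427 + 5/21)*(-619) = -71962/21*(-619) = 44544478/21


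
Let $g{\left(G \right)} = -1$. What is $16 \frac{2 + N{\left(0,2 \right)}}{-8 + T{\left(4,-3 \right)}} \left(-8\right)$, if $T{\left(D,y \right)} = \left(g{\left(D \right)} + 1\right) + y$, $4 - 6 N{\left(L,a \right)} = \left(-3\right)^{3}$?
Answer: $\frac{2752}{33} \approx 83.394$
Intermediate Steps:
$N{\left(L,a \right)} = \frac{31}{6}$ ($N{\left(L,a \right)} = \frac{2}{3} - \frac{\left(-3\right)^{3}}{6} = \frac{2}{3} - - \frac{9}{2} = \frac{2}{3} + \frac{9}{2} = \frac{31}{6}$)
$T{\left(D,y \right)} = y$ ($T{\left(D,y \right)} = \left(-1 + 1\right) + y = 0 + y = y$)
$16 \frac{2 + N{\left(0,2 \right)}}{-8 + T{\left(4,-3 \right)}} \left(-8\right) = 16 \frac{2 + \frac{31}{6}}{-8 - 3} \left(-8\right) = 16 \frac{43}{6 \left(-11\right)} \left(-8\right) = 16 \cdot \frac{43}{6} \left(- \frac{1}{11}\right) \left(-8\right) = 16 \left(- \frac{43}{66}\right) \left(-8\right) = \left(- \frac{344}{33}\right) \left(-8\right) = \frac{2752}{33}$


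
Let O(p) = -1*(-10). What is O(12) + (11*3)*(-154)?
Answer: -5072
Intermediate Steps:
O(p) = 10
O(12) + (11*3)*(-154) = 10 + (11*3)*(-154) = 10 + 33*(-154) = 10 - 5082 = -5072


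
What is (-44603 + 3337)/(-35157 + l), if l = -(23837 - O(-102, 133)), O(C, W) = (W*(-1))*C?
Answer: 20633/22714 ≈ 0.90838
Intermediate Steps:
O(C, W) = -C*W (O(C, W) = (-W)*C = -C*W)
l = -10271 (l = -(23837 - (-1)*(-102)*133) = -(23837 - 1*13566) = -(23837 - 13566) = -1*10271 = -10271)
(-44603 + 3337)/(-35157 + l) = (-44603 + 3337)/(-35157 - 10271) = -41266/(-45428) = -41266*(-1/45428) = 20633/22714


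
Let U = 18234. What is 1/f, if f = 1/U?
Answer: 18234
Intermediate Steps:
f = 1/18234 ≈ 5.4843e-5
1/f = 1/(1/18234) = 18234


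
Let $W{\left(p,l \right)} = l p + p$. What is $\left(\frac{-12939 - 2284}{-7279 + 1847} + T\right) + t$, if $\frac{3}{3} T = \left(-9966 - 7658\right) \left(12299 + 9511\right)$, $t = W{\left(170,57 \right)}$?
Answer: $- \frac{2087895543337}{5432} \approx -3.8437 \cdot 10^{8}$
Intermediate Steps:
$W{\left(p,l \right)} = p + l p$
$t = 9860$ ($t = 170 \left(1 + 57\right) = 170 \cdot 58 = 9860$)
$T = -384379440$ ($T = \left(-9966 - 7658\right) \left(12299 + 9511\right) = \left(-17624\right) 21810 = -384379440$)
$\left(\frac{-12939 - 2284}{-7279 + 1847} + T\right) + t = \left(\frac{-12939 - 2284}{-7279 + 1847} - 384379440\right) + 9860 = \left(- \frac{15223}{-5432} - 384379440\right) + 9860 = \left(\left(-15223\right) \left(- \frac{1}{5432}\right) - 384379440\right) + 9860 = \left(\frac{15223}{5432} - 384379440\right) + 9860 = - \frac{2087949102857}{5432} + 9860 = - \frac{2087895543337}{5432}$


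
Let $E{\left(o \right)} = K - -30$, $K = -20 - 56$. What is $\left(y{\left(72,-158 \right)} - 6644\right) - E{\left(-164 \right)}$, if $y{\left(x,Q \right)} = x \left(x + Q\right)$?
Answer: $-12790$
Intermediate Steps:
$K = -76$ ($K = -20 - 56 = -76$)
$y{\left(x,Q \right)} = x \left(Q + x\right)$
$E{\left(o \right)} = -46$ ($E{\left(o \right)} = -76 - -30 = -76 + 30 = -46$)
$\left(y{\left(72,-158 \right)} - 6644\right) - E{\left(-164 \right)} = \left(72 \left(-158 + 72\right) - 6644\right) - -46 = \left(72 \left(-86\right) - 6644\right) + 46 = \left(-6192 - 6644\right) + 46 = -12836 + 46 = -12790$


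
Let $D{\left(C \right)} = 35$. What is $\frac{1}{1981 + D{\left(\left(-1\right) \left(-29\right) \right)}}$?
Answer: $\frac{1}{2016} \approx 0.00049603$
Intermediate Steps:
$\frac{1}{1981 + D{\left(\left(-1\right) \left(-29\right) \right)}} = \frac{1}{1981 + 35} = \frac{1}{2016}$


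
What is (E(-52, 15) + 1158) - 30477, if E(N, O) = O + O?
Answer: -29289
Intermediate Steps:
E(N, O) = 2*O
(E(-52, 15) + 1158) - 30477 = (2*15 + 1158) - 30477 = (30 + 1158) - 30477 = 1188 - 30477 = -29289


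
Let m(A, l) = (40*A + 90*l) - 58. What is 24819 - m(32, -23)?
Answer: 25667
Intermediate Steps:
m(A, l) = -58 + 40*A + 90*l
24819 - m(32, -23) = 24819 - (-58 + 40*32 + 90*(-23)) = 24819 - (-58 + 1280 - 2070) = 24819 - 1*(-848) = 24819 + 848 = 25667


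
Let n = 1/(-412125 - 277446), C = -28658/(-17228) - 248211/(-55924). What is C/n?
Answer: -1013470963184025/240864668 ≈ -4.2076e+6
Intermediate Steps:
C = 1469712275/240864668 (C = -28658*(-1/17228) - 248211*(-1/55924) = 14329/8614 + 248211/55924 = 1469712275/240864668 ≈ 6.1018)
n = -1/689571 (n = 1/(-689571) = -1/689571 ≈ -1.4502e-6)
C/n = 1469712275/(240864668*(-1/689571)) = (1469712275/240864668)*(-689571) = -1013470963184025/240864668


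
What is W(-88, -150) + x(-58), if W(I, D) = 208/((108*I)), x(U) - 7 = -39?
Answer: -19021/594 ≈ -32.022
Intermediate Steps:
x(U) = -32 (x(U) = 7 - 39 = -32)
W(I, D) = 52/(27*I) (W(I, D) = 208*(1/(108*I)) = 52/(27*I))
W(-88, -150) + x(-58) = (52/27)/(-88) - 32 = (52/27)*(-1/88) - 32 = -13/594 - 32 = -19021/594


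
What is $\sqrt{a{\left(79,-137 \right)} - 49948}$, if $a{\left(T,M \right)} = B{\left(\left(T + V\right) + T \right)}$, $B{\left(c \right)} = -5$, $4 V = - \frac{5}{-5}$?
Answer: $i \sqrt{49953} \approx 223.5 i$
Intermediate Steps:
$V = \frac{1}{4}$ ($V = \frac{\left(-5\right) \frac{1}{-5}}{4} = \frac{\left(-5\right) \left(- \frac{1}{5}\right)}{4} = \frac{1}{4} \cdot 1 = \frac{1}{4} \approx 0.25$)
$a{\left(T,M \right)} = -5$
$\sqrt{a{\left(79,-137 \right)} - 49948} = \sqrt{-5 - 49948} = \sqrt{-49953} = i \sqrt{49953}$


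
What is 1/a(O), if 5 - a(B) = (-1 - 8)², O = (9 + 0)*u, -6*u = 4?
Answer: -1/76 ≈ -0.013158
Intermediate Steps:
u = -⅔ (u = -⅙*4 = -⅔ ≈ -0.66667)
O = -6 (O = (9 + 0)*(-⅔) = 9*(-⅔) = -6)
a(B) = -76 (a(B) = 5 - (-1 - 8)² = 5 - 1*(-9)² = 5 - 1*81 = 5 - 81 = -76)
1/a(O) = 1/(-76) = -1/76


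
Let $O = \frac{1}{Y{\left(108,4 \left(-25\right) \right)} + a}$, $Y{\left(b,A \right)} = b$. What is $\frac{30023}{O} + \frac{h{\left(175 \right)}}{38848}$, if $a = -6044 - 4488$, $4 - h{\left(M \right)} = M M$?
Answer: $- \frac{12157860476317}{38848} \approx -3.1296 \cdot 10^{8}$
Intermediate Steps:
$h{\left(M \right)} = 4 - M^{2}$ ($h{\left(M \right)} = 4 - M M = 4 - M^{2}$)
$a = -10532$
$O = - \frac{1}{10424}$ ($O = \frac{1}{108 - 10532} = \frac{1}{-10424} = - \frac{1}{10424} \approx -9.5933 \cdot 10^{-5}$)
$\frac{30023}{O} + \frac{h{\left(175 \right)}}{38848} = \frac{30023}{- \frac{1}{10424}} + \frac{4 - 175^{2}}{38848} = 30023 \left(-10424\right) + \left(4 - 30625\right) \frac{1}{38848} = -312959752 + \left(4 - 30625\right) \frac{1}{38848} = -312959752 - \frac{30621}{38848} = - \frac{12157860476317}{38848}$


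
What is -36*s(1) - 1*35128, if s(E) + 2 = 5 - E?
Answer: -35200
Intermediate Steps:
s(E) = 3 - E (s(E) = -2 + (5 - E) = 3 - E)
-36*s(1) - 1*35128 = -36*(3 - 1*1) - 1*35128 = -36*(3 - 1) - 35128 = -36*2 - 35128 = -72 - 35128 = -35200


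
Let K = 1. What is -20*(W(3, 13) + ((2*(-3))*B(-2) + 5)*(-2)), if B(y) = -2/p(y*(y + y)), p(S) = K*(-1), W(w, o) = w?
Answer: -340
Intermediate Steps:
p(S) = -1 (p(S) = 1*(-1) = -1)
B(y) = 2 (B(y) = -2/(-1) = -2*(-1) = 2)
-20*(W(3, 13) + ((2*(-3))*B(-2) + 5)*(-2)) = -20*(3 + ((2*(-3))*2 + 5)*(-2)) = -20*(3 + (-6*2 + 5)*(-2)) = -20*(3 + (-12 + 5)*(-2)) = -20*(3 - 7*(-2)) = -20*(3 + 14) = -20*17 = -340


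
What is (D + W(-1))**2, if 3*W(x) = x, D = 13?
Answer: 1444/9 ≈ 160.44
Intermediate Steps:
W(x) = x/3
(D + W(-1))**2 = (13 + (1/3)*(-1))**2 = (13 - 1/3)**2 = (38/3)**2 = 1444/9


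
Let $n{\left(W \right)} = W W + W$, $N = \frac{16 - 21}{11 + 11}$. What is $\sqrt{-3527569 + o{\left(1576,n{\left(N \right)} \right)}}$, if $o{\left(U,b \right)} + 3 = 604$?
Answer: $2 i \sqrt{881742} \approx 1878.0 i$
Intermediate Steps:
$N = - \frac{5}{22} \approx -0.22727$
$n{\left(W \right)} = W + W^{2}$ ($n{\left(W \right)} = W^{2} + W = W + W^{2}$)
$o{\left(U,b \right)} = 601$ ($o{\left(U,b \right)} = -3 + 604 = 601$)
$\sqrt{-3527569 + o{\left(1576,n{\left(N \right)} \right)}} = \sqrt{-3527569 + 601} = \sqrt{-3526968} = 2 i \sqrt{881742}$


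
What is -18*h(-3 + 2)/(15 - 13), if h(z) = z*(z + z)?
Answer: -18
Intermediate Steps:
h(z) = 2*z**2 (h(z) = z*(2*z) = 2*z**2)
-18*h(-3 + 2)/(15 - 13) = -18*2*(-3 + 2)**2/(15 - 13) = -18*2*(-1)**2/2 = -9*2*1 = -9*2 = -18*1 = -18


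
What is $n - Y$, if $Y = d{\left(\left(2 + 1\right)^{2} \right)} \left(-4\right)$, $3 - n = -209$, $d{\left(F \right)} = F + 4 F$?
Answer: $392$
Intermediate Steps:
$d{\left(F \right)} = 5 F$
$n = 212$ ($n = 3 - -209 = 3 + 209 = 212$)
$Y = -180$ ($Y = 5 \left(2 + 1\right)^{2} \left(-4\right) = 5 \cdot 3^{2} \left(-4\right) = 5 \cdot 9 \left(-4\right) = 45 \left(-4\right) = -180$)
$n - Y = 212 - -180 = 212 + 180 = 392$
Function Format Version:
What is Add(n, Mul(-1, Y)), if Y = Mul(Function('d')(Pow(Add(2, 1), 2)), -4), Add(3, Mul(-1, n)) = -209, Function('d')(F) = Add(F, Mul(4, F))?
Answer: 392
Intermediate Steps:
Function('d')(F) = Mul(5, F)
n = 212 (n = Add(3, Mul(-1, -209)) = Add(3, 209) = 212)
Y = -180 (Y = Mul(Mul(5, Pow(Add(2, 1), 2)), -4) = Mul(Mul(5, Pow(3, 2)), -4) = Mul(Mul(5, 9), -4) = Mul(45, -4) = -180)
Add(n, Mul(-1, Y)) = Add(212, Mul(-1, -180)) = Add(212, 180) = 392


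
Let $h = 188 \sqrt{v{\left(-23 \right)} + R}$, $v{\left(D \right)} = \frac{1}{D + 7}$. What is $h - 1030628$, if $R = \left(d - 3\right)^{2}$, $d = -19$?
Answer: $-1030628 + 47 \sqrt{7743} \approx -1.0265 \cdot 10^{6}$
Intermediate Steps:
$v{\left(D \right)} = \frac{1}{7 + D}$
$R = 484$ ($R = \left(-19 - 3\right)^{2} = \left(-22\right)^{2} = 484$)
$h = 47 \sqrt{7743}$ ($h = 188 \sqrt{\frac{1}{7 - 23} + 484} = 188 \sqrt{\frac{1}{-16} + 484} = 188 \sqrt{- \frac{1}{16} + 484} = 188 \sqrt{\frac{7743}{16}} = 188 \frac{\sqrt{7743}}{4} = 47 \sqrt{7743} \approx 4135.7$)
$h - 1030628 = 47 \sqrt{7743} - 1030628 = -1030628 + 47 \sqrt{7743}$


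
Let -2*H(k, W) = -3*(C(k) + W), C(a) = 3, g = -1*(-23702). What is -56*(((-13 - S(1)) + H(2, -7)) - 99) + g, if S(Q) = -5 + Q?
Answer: 30086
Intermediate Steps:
g = 23702
H(k, W) = 9/2 + 3*W/2 (H(k, W) = -(-3)*(3 + W)/2 = -(-9 - 3*W)/2 = 9/2 + 3*W/2)
-56*(((-13 - S(1)) + H(2, -7)) - 99) + g = -56*(((-13 - (-5 + 1)) + (9/2 + (3/2)*(-7))) - 99) + 23702 = -56*(((-13 - 1*(-4)) + (9/2 - 21/2)) - 99) + 23702 = -56*(((-13 + 4) - 6) - 99) + 23702 = -56*((-9 - 6) - 99) + 23702 = -56*(-15 - 99) + 23702 = -56*(-114) + 23702 = 6384 + 23702 = 30086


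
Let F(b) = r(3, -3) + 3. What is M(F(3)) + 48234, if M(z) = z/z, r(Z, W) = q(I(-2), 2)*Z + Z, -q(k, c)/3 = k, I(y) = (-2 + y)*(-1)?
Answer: 48235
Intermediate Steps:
I(y) = 2 - y
q(k, c) = -3*k
r(Z, W) = -11*Z (r(Z, W) = (-3*(2 - 1*(-2)))*Z + Z = (-3*(2 + 2))*Z + Z = (-3*4)*Z + Z = -12*Z + Z = -11*Z)
F(b) = -30 (F(b) = -11*3 + 3 = -33 + 3 = -30)
M(z) = 1
M(F(3)) + 48234 = 1 + 48234 = 48235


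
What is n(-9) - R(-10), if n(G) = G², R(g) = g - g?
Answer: 81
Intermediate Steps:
R(g) = 0
n(-9) - R(-10) = (-9)² - 1*0 = 81 + 0 = 81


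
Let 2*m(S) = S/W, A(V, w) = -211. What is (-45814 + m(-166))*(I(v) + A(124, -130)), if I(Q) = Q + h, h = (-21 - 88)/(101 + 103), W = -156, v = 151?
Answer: 88257080449/31824 ≈ 2.7733e+6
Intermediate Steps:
h = -109/204 ≈ -0.53431
m(S) = -S/312 (m(S) = (S/(-156))/2 = (S*(-1/156))/2 = (-S/156)/2 = -S/312)
I(Q) = -109/204 + Q (I(Q) = Q - 109/204 = -109/204 + Q)
(-45814 + m(-166))*(I(v) + A(124, -130)) = (-45814 - 1/312*(-166))*((-109/204 + 151) - 211) = (-45814 + 83/156)*(30695/204 - 211) = -7146901/156*(-12349/204) = 88257080449/31824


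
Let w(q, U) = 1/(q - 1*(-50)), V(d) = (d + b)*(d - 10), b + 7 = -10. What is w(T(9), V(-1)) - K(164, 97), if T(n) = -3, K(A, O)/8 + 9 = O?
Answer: -33087/47 ≈ -703.98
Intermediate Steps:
b = -17 (b = -7 - 10 = -17)
K(A, O) = -72 + 8*O
V(d) = (-17 + d)*(-10 + d) (V(d) = (d - 17)*(d - 10) = (-17 + d)*(-10 + d))
w(q, U) = 1/(50 + q) (w(q, U) = 1/(q + 50) = 1/(50 + q))
w(T(9), V(-1)) - K(164, 97) = 1/(50 - 3) - (-72 + 8*97) = 1/47 - (-72 + 776) = 1/47 - 1*704 = 1/47 - 704 = -33087/47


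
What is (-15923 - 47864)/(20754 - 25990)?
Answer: 63787/5236 ≈ 12.182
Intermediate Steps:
(-15923 - 47864)/(20754 - 25990) = -63787/(-5236) = -63787*(-1/5236) = 63787/5236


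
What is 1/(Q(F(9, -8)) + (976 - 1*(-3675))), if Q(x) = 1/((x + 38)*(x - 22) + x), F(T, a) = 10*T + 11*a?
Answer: 798/3711497 ≈ 0.00021501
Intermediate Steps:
Q(x) = 1/(x + (-22 + x)*(38 + x)) (Q(x) = 1/((38 + x)*(-22 + x) + x) = 1/((-22 + x)*(38 + x) + x) = 1/(x + (-22 + x)*(38 + x)))
1/(Q(F(9, -8)) + (976 - 1*(-3675))) = 1/(1/(-836 + (10*9 + 11*(-8))² + 17*(10*9 + 11*(-8))) + (976 - 1*(-3675))) = 1/(1/(-836 + (90 - 88)² + 17*(90 - 88)) + (976 + 3675)) = 1/(1/(-836 + 2² + 17*2) + 4651) = 1/(1/(-836 + 4 + 34) + 4651) = 1/(1/(-798) + 4651) = 1/(-1/798 + 4651) = 1/(3711497/798) = 798/3711497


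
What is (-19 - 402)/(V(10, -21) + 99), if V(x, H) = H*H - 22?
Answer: -421/518 ≈ -0.81274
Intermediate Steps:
V(x, H) = -22 + H² (V(x, H) = H² - 22 = -22 + H²)
(-19 - 402)/(V(10, -21) + 99) = (-19 - 402)/((-22 + (-21)²) + 99) = -421/((-22 + 441) + 99) = -421/(419 + 99) = -421/518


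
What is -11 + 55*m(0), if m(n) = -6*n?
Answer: -11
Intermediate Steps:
-11 + 55*m(0) = -11 + 55*(-6*0) = -11 + 55*0 = -11 + 0 = -11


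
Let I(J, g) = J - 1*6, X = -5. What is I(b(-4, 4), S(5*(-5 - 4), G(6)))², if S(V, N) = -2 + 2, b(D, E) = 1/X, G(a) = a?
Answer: 961/25 ≈ 38.440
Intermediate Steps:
b(D, E) = -⅕ (b(D, E) = 1/(-5) = -⅕)
S(V, N) = 0
I(J, g) = -6 + J (I(J, g) = J - 6 = -6 + J)
I(b(-4, 4), S(5*(-5 - 4), G(6)))² = (-6 - ⅕)² = (-31/5)² = 961/25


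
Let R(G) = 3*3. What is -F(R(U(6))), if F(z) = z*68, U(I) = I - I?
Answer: -612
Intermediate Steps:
U(I) = 0
R(G) = 9
F(z) = 68*z
-F(R(U(6))) = -68*9 = -1*612 = -612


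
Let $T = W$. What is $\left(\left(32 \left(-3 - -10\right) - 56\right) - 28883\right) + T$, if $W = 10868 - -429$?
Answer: $-17418$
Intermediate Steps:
$W = 11297$ ($W = 10868 + 429 = 11297$)
$T = 11297$
$\left(\left(32 \left(-3 - -10\right) - 56\right) - 28883\right) + T = \left(\left(32 \left(-3 - -10\right) - 56\right) - 28883\right) + 11297 = \left(\left(32 \left(-3 + 10\right) - 56\right) - 28883\right) + 11297 = \left(\left(32 \cdot 7 - 56\right) - 28883\right) + 11297 = \left(\left(224 - 56\right) - 28883\right) + 11297 = \left(168 - 28883\right) + 11297 = -28715 + 11297 = -17418$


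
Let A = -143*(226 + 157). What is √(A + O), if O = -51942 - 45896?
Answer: 13*I*√903 ≈ 390.65*I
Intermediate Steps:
A = -54769 (A = -143*383 = -54769)
O = -97838
√(A + O) = √(-54769 - 97838) = √(-152607) = 13*I*√903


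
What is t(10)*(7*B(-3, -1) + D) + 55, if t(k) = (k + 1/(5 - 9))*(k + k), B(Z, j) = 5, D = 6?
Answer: 8050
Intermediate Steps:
t(k) = 2*k*(-¼ + k) (t(k) = (k + 1/(-4))*(2*k) = (k - ¼)*(2*k) = (-¼ + k)*(2*k) = 2*k*(-¼ + k))
t(10)*(7*B(-3, -1) + D) + 55 = ((½)*10*(-1 + 4*10))*(7*5 + 6) + 55 = ((½)*10*(-1 + 40))*(35 + 6) + 55 = ((½)*10*39)*41 + 55 = 195*41 + 55 = 7995 + 55 = 8050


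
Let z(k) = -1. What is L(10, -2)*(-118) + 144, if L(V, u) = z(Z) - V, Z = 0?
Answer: 1442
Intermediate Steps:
L(V, u) = -1 - V
L(10, -2)*(-118) + 144 = (-1 - 1*10)*(-118) + 144 = (-1 - 10)*(-118) + 144 = -11*(-118) + 144 = 1298 + 144 = 1442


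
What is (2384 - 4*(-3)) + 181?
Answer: 2577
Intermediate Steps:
(2384 - 4*(-3)) + 181 = (2384 + 12) + 181 = 2396 + 181 = 2577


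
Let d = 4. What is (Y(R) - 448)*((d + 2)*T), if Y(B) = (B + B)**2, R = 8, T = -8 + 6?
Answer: 2304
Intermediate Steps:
T = -2
Y(B) = 4*B**2 (Y(B) = (2*B)**2 = 4*B**2)
(Y(R) - 448)*((d + 2)*T) = (4*8**2 - 448)*((4 + 2)*(-2)) = (4*64 - 448)*(6*(-2)) = (256 - 448)*(-12) = -192*(-12) = 2304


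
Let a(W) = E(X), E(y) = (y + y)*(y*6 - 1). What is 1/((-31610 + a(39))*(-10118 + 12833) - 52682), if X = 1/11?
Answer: -121/10390760822 ≈ -1.1645e-8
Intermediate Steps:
X = 1/11 ≈ 0.090909
E(y) = 2*y*(-1 + 6*y) (E(y) = (2*y)*(6*y - 1) = (2*y)*(-1 + 6*y) = 2*y*(-1 + 6*y))
a(W) = -10/121 (a(W) = 2*(1/11)*(-1 + 6*(1/11)) = 2*(1/11)*(-1 + 6/11) = 2*(1/11)*(-5/11) = -10/121)
1/((-31610 + a(39))*(-10118 + 12833) - 52682) = 1/((-31610 - 10/121)*(-10118 + 12833) - 52682) = 1/(-3824820/121*2715 - 52682) = 1/(-10384386300/121 - 52682) = 1/(-10390760822/121) = -121/10390760822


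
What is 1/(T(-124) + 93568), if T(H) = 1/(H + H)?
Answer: 248/23204863 ≈ 1.0687e-5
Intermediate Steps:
T(H) = 1/(2*H)
1/(T(-124) + 93568) = 1/((½)/(-124) + 93568) = 1/((½)*(-1/124) + 93568) = 1/(-1/248 + 93568) = 1/(23204863/248) = 248/23204863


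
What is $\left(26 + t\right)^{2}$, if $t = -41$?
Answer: $225$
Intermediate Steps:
$\left(26 + t\right)^{2} = \left(26 - 41\right)^{2} = \left(-15\right)^{2} = 225$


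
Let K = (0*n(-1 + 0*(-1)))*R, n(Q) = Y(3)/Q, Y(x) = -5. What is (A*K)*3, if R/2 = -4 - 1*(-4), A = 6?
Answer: 0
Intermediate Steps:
R = 0 (R = 2*(-4 - 1*(-4)) = 2*(-4 + 4) = 2*0 = 0)
n(Q) = -5/Q
K = 0 (K = (0*(-5/(-1 + 0*(-1))))*0 = (0*(-5/(-1 + 0)))*0 = (0*(-5/(-1)))*0 = (0*(-5*(-1)))*0 = (0*5)*0 = 0*0 = 0)
(A*K)*3 = (6*0)*3 = 0*3 = 0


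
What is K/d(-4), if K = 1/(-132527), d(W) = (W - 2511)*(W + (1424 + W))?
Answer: 1/471960453480 ≈ 2.1188e-12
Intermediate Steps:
d(W) = (-2511 + W)*(1424 + 2*W)
K = -1/132527 ≈ -7.5456e-6
K/d(-4) = -1/(132527*(-3575664 - 3598*(-4) + 2*(-4)²)) = -1/(132527*(-3575664 + 14392 + 2*16)) = -1/(132527*(-3575664 + 14392 + 32)) = -1/132527/(-3561240) = -1/132527*(-1/3561240) = 1/471960453480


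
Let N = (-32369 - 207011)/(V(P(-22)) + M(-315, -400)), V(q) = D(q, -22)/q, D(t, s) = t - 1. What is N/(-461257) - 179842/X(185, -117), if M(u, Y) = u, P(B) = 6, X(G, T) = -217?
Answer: 31273362450986/37734973913 ≈ 828.76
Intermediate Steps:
D(t, s) = -1 + t
V(q) = (-1 + q)/q
N = 287256/377 (N = (-32369 - 207011)/((-1 + 6)/6 - 315) = -239380/((⅙)*5 - 315) = -239380/(⅚ - 315) = -239380/(-1885/6) = -239380*(-6/1885) = 287256/377 ≈ 761.95)
N/(-461257) - 179842/X(185, -117) = (287256/377)/(-461257) - 179842/(-217) = (287256/377)*(-1/461257) - 179842*(-1/217) = -287256/173893889 + 179842/217 = 31273362450986/37734973913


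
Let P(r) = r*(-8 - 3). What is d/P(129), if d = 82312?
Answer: -82312/1419 ≈ -58.007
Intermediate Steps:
P(r) = -11*r (P(r) = r*(-11) = -11*r)
d/P(129) = 82312/((-11*129)) = 82312/(-1419) = 82312*(-1/1419) = -82312/1419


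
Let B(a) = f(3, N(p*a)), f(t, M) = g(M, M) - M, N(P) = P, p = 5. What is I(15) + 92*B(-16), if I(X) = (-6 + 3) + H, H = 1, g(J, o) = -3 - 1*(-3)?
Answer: 7358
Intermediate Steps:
g(J, o) = 0 (g(J, o) = -3 + 3 = 0)
f(t, M) = -M (f(t, M) = 0 - M = -M)
I(X) = -2 (I(X) = (-6 + 3) + 1 = -3 + 1 = -2)
B(a) = -5*a
I(15) + 92*B(-16) = -2 + 92*(-5*(-16)) = -2 + 92*80 = -2 + 7360 = 7358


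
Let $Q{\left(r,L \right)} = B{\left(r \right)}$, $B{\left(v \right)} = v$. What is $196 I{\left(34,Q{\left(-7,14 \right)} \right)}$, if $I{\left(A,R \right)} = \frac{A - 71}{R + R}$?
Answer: $518$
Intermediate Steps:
$Q{\left(r,L \right)} = r$
$I{\left(A,R \right)} = \frac{-71 + A}{2 R}$
$196 I{\left(34,Q{\left(-7,14 \right)} \right)} = 196 \frac{-71 + 34}{2 \left(-7\right)} = 196 \cdot \frac{1}{2} \left(- \frac{1}{7}\right) \left(-37\right) = 196 \cdot \frac{37}{14} = 518$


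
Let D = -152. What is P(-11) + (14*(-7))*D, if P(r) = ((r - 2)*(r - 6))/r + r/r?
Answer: 163646/11 ≈ 14877.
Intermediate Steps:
P(r) = 1 + (-6 + r)*(-2 + r)/r (P(r) = ((-2 + r)*(-6 + r))/r + 1 = ((-6 + r)*(-2 + r))/r + 1 = (-6 + r)*(-2 + r)/r + 1 = 1 + (-6 + r)*(-2 + r)/r)
P(-11) + (14*(-7))*D = (-7 - 11 + 12/(-11)) + (14*(-7))*(-152) = (-7 - 11 + 12*(-1/11)) - 98*(-152) = (-7 - 11 - 12/11) + 14896 = -210/11 + 14896 = 163646/11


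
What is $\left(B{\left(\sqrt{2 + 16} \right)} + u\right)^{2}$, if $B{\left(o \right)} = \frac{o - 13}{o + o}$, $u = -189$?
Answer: $\frac{2558491}{72} + \frac{4901 \sqrt{2}}{12} \approx 36112.0$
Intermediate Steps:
$B{\left(o \right)} = \frac{-13 + o}{2 o}$
$\left(B{\left(\sqrt{2 + 16} \right)} + u\right)^{2} = \left(\frac{-13 + \sqrt{2 + 16}}{2 \sqrt{2 + 16}} - 189\right)^{2} = \left(\frac{-13 + \sqrt{18}}{2 \sqrt{18}} - 189\right)^{2} = \left(\frac{-13 + 3 \sqrt{2}}{2 \cdot 3 \sqrt{2}} - 189\right)^{2} = \left(\frac{\frac{\sqrt{2}}{6} \left(-13 + 3 \sqrt{2}\right)}{2} - 189\right)^{2} = \left(\frac{\sqrt{2} \left(-13 + 3 \sqrt{2}\right)}{12} - 189\right)^{2} = \left(-189 + \frac{\sqrt{2} \left(-13 + 3 \sqrt{2}\right)}{12}\right)^{2}$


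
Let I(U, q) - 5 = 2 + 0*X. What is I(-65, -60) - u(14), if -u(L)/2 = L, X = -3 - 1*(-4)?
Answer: 35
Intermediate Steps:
X = 1 (X = -3 + 4 = 1)
u(L) = -2*L
I(U, q) = 7 (I(U, q) = 5 + (2 + 0*1) = 5 + (2 + 0) = 5 + 2 = 7)
I(-65, -60) - u(14) = 7 - (-2)*14 = 7 - 1*(-28) = 7 + 28 = 35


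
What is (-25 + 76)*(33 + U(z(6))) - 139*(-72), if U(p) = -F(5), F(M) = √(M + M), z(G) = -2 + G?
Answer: 11691 - 51*√10 ≈ 11530.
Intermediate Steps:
F(M) = √2*√M (F(M) = √(2*M) = √2*√M)
U(p) = -√10 (U(p) = -√2*√5 = -√10)
(-25 + 76)*(33 + U(z(6))) - 139*(-72) = (-25 + 76)*(33 - √10) - 139*(-72) = 51*(33 - √10) + 10008 = (1683 - 51*√10) + 10008 = 11691 - 51*√10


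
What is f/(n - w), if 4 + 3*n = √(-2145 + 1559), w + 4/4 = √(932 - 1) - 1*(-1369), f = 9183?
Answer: -27549/(4108 + 21*√19 - I*√586) ≈ -6.5598 - 0.037813*I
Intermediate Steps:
w = 1368 + 7*√19 (w = -1 + (√(932 - 1) - 1*(-1369)) = -1 + (√931 + 1369) = -1 + (7*√19 + 1369) = -1 + (1369 + 7*√19) = 1368 + 7*√19 ≈ 1398.5)
n = -4/3 + I*√586/3 (n = -4/3 + √(-2145 + 1559)/3 = -4/3 + √(-586)/3 = -4/3 + (I*√586)/3 = -4/3 + I*√586/3 ≈ -1.3333 + 8.0692*I)
f/(n - w) = 9183/((-4/3 + I*√586/3) - (1368 + 7*√19)) = 9183/((-4/3 + I*√586/3) + (-1368 - 7*√19)) = 9183/(-4108/3 - 7*√19 + I*√586/3)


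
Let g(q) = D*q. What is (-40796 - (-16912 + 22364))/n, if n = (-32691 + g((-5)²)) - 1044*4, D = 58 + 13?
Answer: 11562/8773 ≈ 1.3179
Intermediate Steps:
D = 71
g(q) = 71*q
n = -35092 (n = (-32691 + 71*(-5)²) - 1044*4 = (-32691 + 71*25) - 4176 = (-32691 + 1775) - 4176 = -30916 - 4176 = -35092)
(-40796 - (-16912 + 22364))/n = (-40796 - (-16912 + 22364))/(-35092) = (-40796 - 1*5452)*(-1/35092) = (-40796 - 5452)*(-1/35092) = -46248*(-1/35092) = 11562/8773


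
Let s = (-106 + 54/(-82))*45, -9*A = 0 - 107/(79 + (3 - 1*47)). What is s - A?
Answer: -61991662/12915 ≈ -4800.0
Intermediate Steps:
A = 107/315 (A = -(0 - 107/(79 + (3 - 1*47)))/9 = -(0 - 107/(79 + (3 - 47)))/9 = -(0 - 107/(79 - 44))/9 = -(0 - 107/35)/9 = -⅑*(-107/35) = 107/315 ≈ 0.33968)
s = -196785/41 (s = (-106 + 54*(-1/82))*45 = (-106 - 27/41)*45 = -4373/41*45 = -196785/41 ≈ -4799.6)
s - A = -196785/41 - 1*107/315 = -196785/41 - 107/315 = -61991662/12915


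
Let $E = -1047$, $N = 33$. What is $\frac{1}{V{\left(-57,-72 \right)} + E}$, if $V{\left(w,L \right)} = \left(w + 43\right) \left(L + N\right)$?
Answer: $- \frac{1}{501} \approx -0.001996$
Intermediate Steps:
$V{\left(w,L \right)} = \left(33 + L\right) \left(43 + w\right)$ ($V{\left(w,L \right)} = \left(w + 43\right) \left(L + 33\right) = \left(43 + w\right) \left(33 + L\right) = \left(33 + L\right) \left(43 + w\right)$)
$\frac{1}{V{\left(-57,-72 \right)} + E} = \frac{1}{\left(1419 + 33 \left(-57\right) + 43 \left(-72\right) - -4104\right) - 1047} = \frac{1}{\left(1419 - 1881 - 3096 + 4104\right) - 1047} = \frac{1}{546 - 1047} = \frac{1}{-501} = - \frac{1}{501}$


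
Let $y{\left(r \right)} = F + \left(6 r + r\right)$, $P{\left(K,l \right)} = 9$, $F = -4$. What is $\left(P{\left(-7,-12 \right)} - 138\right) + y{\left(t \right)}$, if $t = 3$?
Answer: $-112$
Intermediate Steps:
$y{\left(r \right)} = -4 + 7 r$ ($y{\left(r \right)} = -4 + \left(6 r + r\right) = -4 + 7 r$)
$\left(P{\left(-7,-12 \right)} - 138\right) + y{\left(t \right)} = \left(9 - 138\right) + \left(-4 + 7 \cdot 3\right) = -129 + \left(-4 + 21\right) = -129 + 17 = -112$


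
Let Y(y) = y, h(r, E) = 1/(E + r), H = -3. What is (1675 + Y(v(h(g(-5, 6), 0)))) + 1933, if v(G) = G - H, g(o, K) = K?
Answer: 21667/6 ≈ 3611.2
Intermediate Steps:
v(G) = 3 + G (v(G) = G - 1*(-3) = G + 3 = 3 + G)
(1675 + Y(v(h(g(-5, 6), 0)))) + 1933 = (1675 + (3 + 1/(0 + 6))) + 1933 = (1675 + (3 + 1/6)) + 1933 = (1675 + 19/6) + 1933 = 10069/6 + 1933 = 21667/6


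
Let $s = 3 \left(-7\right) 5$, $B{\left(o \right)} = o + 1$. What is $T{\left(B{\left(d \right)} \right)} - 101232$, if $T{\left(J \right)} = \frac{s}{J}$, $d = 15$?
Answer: $- \frac{1619817}{16} \approx -1.0124 \cdot 10^{5}$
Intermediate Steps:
$B{\left(o \right)} = 1 + o$
$s = -105$ ($s = \left(-21\right) 5 = -105$)
$T{\left(J \right)} = - \frac{105}{J}$
$T{\left(B{\left(d \right)} \right)} - 101232 = - \frac{105}{1 + 15} - 101232 = - \frac{105}{16} - 101232 = - \frac{1619817}{16}$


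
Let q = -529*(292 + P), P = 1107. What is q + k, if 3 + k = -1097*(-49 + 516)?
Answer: -1252373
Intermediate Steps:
q = -740071 (q = -529*(292 + 1107) = -529*1399 = -740071)
k = -512302 (k = -3 - 1097*(-49 + 516) = -3 - 1097*467 = -3 - 512299 = -512302)
q + k = -740071 - 512302 = -1252373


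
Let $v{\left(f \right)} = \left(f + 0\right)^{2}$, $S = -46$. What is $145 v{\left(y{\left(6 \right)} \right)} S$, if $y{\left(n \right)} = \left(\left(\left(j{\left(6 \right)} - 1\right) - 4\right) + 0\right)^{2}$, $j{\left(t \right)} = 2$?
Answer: $-540270$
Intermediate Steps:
$y{\left(n \right)} = 9$ ($y{\left(n \right)} = \left(\left(\left(2 - 1\right) - 4\right) + 0\right)^{2} = \left(\left(1 - 4\right) + 0\right)^{2} = \left(-3 + 0\right)^{2} = \left(-3\right)^{2} = 9$)
$v{\left(f \right)} = f^{2}$
$145 v{\left(y{\left(6 \right)} \right)} S = 145 \cdot 9^{2} \left(-46\right) = 145 \cdot 81 \left(-46\right) = 11745 \left(-46\right) = -540270$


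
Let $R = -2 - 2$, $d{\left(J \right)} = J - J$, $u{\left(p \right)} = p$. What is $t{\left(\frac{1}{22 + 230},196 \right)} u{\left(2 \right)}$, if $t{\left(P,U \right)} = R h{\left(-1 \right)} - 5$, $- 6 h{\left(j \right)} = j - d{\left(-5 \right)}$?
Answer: $- \frac{34}{3} \approx -11.333$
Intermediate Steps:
$d{\left(J \right)} = 0$
$h{\left(j \right)} = - \frac{j}{6}$ ($h{\left(j \right)} = - \frac{j - 0}{6} = - \frac{j + 0}{6} = - \frac{j}{6}$)
$R = -4$ ($R = -2 - 2 = -4$)
$t{\left(P,U \right)} = - \frac{17}{3}$ ($t{\left(P,U \right)} = - 4 \left(\left(- \frac{1}{6}\right) \left(-1\right)\right) - 5 = \left(-4\right) \frac{1}{6} - 5 = - \frac{2}{3} - 5 = - \frac{17}{3}$)
$t{\left(\frac{1}{22 + 230},196 \right)} u{\left(2 \right)} = \left(- \frac{17}{3}\right) 2 = - \frac{34}{3}$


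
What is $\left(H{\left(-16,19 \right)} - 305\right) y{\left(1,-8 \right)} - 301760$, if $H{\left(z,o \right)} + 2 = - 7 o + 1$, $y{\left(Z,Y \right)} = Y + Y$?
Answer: $-294736$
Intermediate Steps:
$y{\left(Z,Y \right)} = 2 Y$
$H{\left(z,o \right)} = -1 - 7 o$ ($H{\left(z,o \right)} = -2 - \left(-1 + 7 o\right) = -1 - 7 o$)
$\left(H{\left(-16,19 \right)} - 305\right) y{\left(1,-8 \right)} - 301760 = \left(\left(-1 - 133\right) - 305\right) 2 \left(-8\right) - 301760 = \left(\left(-1 - 133\right) - 305\right) \left(-16\right) - 301760 = \left(-134 - 305\right) \left(-16\right) - 301760 = \left(-439\right) \left(-16\right) - 301760 = 7024 - 301760 = -294736$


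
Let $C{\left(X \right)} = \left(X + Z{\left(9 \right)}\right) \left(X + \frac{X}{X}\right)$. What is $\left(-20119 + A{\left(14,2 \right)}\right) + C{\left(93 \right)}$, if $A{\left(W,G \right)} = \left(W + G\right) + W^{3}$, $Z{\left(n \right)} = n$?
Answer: $-7771$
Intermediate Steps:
$C{\left(X \right)} = \left(1 + X\right) \left(9 + X\right)$ ($C{\left(X \right)} = \left(X + 9\right) \left(X + \frac{X}{X}\right) = \left(9 + X\right) \left(X + 1\right) = \left(9 + X\right) \left(1 + X\right) = \left(1 + X\right) \left(9 + X\right)$)
$A{\left(W,G \right)} = G + W + W^{3}$ ($A{\left(W,G \right)} = \left(G + W\right) + W^{3} = G + W + W^{3}$)
$\left(-20119 + A{\left(14,2 \right)}\right) + C{\left(93 \right)} = \left(-20119 + \left(2 + 14 + 14^{3}\right)\right) + \left(9 + 93^{2} + 10 \cdot 93\right) = \left(-20119 + \left(2 + 14 + 2744\right)\right) + \left(9 + 8649 + 930\right) = \left(-20119 + 2760\right) + 9588 = -17359 + 9588 = -7771$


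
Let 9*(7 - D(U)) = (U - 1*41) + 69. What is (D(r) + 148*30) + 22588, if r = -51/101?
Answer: 24572038/909 ≈ 27032.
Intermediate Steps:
r = -51/101 (r = -51*1/101 = -51/101 ≈ -0.50495)
D(U) = 35/9 - U/9 (D(U) = 7 - ((U - 1*41) + 69)/9 = 7 - ((U - 41) + 69)/9 = 7 - ((-41 + U) + 69)/9 = 7 - (28 + U)/9 = 7 + (-28/9 - U/9) = 35/9 - U/9)
(D(r) + 148*30) + 22588 = ((35/9 - 1/9*(-51/101)) + 148*30) + 22588 = ((35/9 + 17/303) + 4440) + 22588 = (3586/909 + 4440) + 22588 = 4039546/909 + 22588 = 24572038/909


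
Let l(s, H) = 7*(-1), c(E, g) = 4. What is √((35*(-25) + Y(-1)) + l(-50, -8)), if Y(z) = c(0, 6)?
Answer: I*√878 ≈ 29.631*I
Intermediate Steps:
Y(z) = 4
l(s, H) = -7
√((35*(-25) + Y(-1)) + l(-50, -8)) = √((35*(-25) + 4) - 7) = √((-875 + 4) - 7) = √(-871 - 7) = √(-878) = I*√878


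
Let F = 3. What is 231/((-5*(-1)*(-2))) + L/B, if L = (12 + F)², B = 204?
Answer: -7479/340 ≈ -21.997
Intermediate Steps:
L = 225 (L = (12 + 3)² = 15² = 225)
231/((-5*(-1)*(-2))) + L/B = 231/((-5*(-1)*(-2))) + 225/204 = 231/((5*(-2))) + 225*(1/204) = 231/(-10) + 75/68 = 231*(-⅒) + 75/68 = -231/10 + 75/68 = -7479/340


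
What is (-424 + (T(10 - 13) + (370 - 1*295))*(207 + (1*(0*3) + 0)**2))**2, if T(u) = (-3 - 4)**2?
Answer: 637259536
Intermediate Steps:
T(u) = 49 (T(u) = (-7)**2 = 49)
(-424 + (T(10 - 13) + (370 - 1*295))*(207 + (1*(0*3) + 0)**2))**2 = (-424 + (49 + (370 - 1*295))*(207 + (1*(0*3) + 0)**2))**2 = (-424 + (49 + (370 - 295))*(207 + (1*0 + 0)**2))**2 = (-424 + (49 + 75)*(207 + (0 + 0)**2))**2 = (-424 + 124*(207 + 0**2))**2 = (-424 + 124*(207 + 0))**2 = (-424 + 124*207)**2 = (-424 + 25668)**2 = 25244**2 = 637259536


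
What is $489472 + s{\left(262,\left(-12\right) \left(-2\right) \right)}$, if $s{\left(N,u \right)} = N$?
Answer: $489734$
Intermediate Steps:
$489472 + s{\left(262,\left(-12\right) \left(-2\right) \right)} = 489472 + 262 = 489734$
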